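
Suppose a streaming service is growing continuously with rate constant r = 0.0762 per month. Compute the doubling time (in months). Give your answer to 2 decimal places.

doubling time ≈ 9.10 months

doubling time = ln(2) / |r| = 0.69315 / 0.0762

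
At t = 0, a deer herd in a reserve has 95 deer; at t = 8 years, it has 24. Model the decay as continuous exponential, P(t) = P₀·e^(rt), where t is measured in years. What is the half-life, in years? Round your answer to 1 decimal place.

half-life ≈ 4.0 years

r = ln(24/95) / 8 = ln(0.25263) / 8 ≈ -0.171978 per year
half-life = ln 2 / |r| = 0.69315 / 0.171978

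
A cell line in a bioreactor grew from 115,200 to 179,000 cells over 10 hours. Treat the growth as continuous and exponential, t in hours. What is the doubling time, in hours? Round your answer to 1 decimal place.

r = ln(179000/115200) / 10 = ln(1.55382) / 10 ≈ 0.044072 per hour
doubling time = ln 2 / |r| = 0.69315 / 0.044072

doubling time ≈ 15.7 hours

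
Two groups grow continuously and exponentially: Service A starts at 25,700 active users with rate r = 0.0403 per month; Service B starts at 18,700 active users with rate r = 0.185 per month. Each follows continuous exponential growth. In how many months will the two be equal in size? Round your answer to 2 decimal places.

25700·e^(0.0403t) = 18700·e^(0.185t)
25700/18700 = e^((0.185 − 0.0403)t) → ln(1.37433) = 0.1447·t
t = 0.31797 / 0.1447

t ≈ 2.20 months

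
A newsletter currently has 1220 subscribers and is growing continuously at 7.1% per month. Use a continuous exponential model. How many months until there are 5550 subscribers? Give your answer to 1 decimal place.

t ≈ 21.3 months

5550 = 1220 · e^(0.071·t)
t = ln(5550/1220) / 0.071 = ln(4.54918) / 0.071 = 1.51495 / 0.071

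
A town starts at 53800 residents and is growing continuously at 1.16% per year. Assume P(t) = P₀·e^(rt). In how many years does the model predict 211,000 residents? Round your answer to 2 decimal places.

t ≈ 117.81 years

211000 = 53800 · e^(0.0116·t)
t = ln(211000/53800) / 0.0116 = ln(3.92193) / 0.0116 = 1.36658 / 0.0116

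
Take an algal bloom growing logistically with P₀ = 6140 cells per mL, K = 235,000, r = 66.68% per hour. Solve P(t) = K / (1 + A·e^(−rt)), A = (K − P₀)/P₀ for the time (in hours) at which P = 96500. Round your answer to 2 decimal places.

A = (235000 − 6140)/6140 = 37.27362
96500 = 235000/(1 + 37.27362·e^(−0.6668t)) → 1 + 37.27362·e^(−0.6668t) = 2.43523
e^(−0.6668t) = 0.038505 → t = ln(25.97043)/0.6668 = 3.25696/0.6668

t ≈ 4.88 hours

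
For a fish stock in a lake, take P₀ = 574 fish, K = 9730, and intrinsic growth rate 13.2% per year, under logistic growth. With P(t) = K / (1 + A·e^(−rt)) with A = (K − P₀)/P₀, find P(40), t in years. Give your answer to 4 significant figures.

A = (9730 − 574)/574 = 15.95122
P(40) = 9730 / (1 + 15.95122·e^(−0.132·40)) = 9730 / (1 + 15.95122·0.005092)
= 9730 / 1.08123 ≈ 8999.01

≈ 8,999 fish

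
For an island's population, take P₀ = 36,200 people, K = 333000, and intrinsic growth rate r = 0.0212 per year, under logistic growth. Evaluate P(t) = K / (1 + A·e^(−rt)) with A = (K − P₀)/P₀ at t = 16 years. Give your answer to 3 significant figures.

A = (333000 − 36200)/36200 = 8.1989
P(16) = 333000 / (1 + 8.1989·e^(−0.0212·16)) = 333000 / (1 + 8.1989·0.71234)
= 333000 / 6.8404 ≈ 48681.36

≈ 48,700 people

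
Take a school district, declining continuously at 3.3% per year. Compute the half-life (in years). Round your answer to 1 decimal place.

half-life ≈ 21.0 years

half-life = ln(2) / |r| = 0.69315 / 0.033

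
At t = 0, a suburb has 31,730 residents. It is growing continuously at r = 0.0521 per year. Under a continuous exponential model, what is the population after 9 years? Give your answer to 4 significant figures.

P(9) = 31730 · e^(0.0521·9) = 31730 · e^(0.4689)
= 31730 · 1.59824 ≈ 50712

≈ 50,710 residents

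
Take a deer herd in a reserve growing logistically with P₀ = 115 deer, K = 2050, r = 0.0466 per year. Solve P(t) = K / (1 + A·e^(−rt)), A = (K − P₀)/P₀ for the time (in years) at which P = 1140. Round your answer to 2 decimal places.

t ≈ 65.41 years

A = (2050 − 115)/115 = 16.82609
1140 = 2050/(1 + 16.82609·e^(−0.0466t)) → 1 + 16.82609·e^(−0.0466t) = 1.79825
e^(−0.0466t) = 0.047441 → t = ln(21.07883)/0.0466 = 3.04827/0.0466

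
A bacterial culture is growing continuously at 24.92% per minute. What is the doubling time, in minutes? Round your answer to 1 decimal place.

doubling time = ln(2) / |r| = 0.69315 / 0.2492

doubling time ≈ 2.8 minutes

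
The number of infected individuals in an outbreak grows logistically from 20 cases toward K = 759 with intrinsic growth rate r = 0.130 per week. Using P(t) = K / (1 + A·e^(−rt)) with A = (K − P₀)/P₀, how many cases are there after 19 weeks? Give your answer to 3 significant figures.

≈ 184 cases

A = (759 − 20)/20 = 36.95
P(19) = 759 / (1 + 36.95·e^(−0.13·19)) = 759 / (1 + 36.95·0.084585)
= 759 / 4.12541 ≈ 183.98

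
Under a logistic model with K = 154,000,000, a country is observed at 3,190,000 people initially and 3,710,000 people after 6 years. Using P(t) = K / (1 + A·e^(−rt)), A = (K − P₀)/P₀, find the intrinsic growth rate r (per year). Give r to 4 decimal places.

r ≈ 0.0257 per year

A = (154000000 − 3190000)/3190000 = 47.27586
3710000 = 154000000/(1 + 47.27586·e^(−r·6)) → e^(−6r) = (41.50943 − 1)/47.27586 = 0.856874
r = −ln(0.856874)/6 = 0.15446/6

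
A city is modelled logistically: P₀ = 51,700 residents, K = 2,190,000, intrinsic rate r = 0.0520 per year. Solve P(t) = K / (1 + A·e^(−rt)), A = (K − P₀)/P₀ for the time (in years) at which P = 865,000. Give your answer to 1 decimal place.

A = (2190000 − 51700)/51700 = 41.35977
865000 = 2190000/(1 + 41.35977·e^(−0.052t)) → 1 + 41.35977·e^(−0.052t) = 2.53179
e^(−0.052t) = 0.037036 → t = ln(27.00091)/0.052 = 3.29587/0.052

t ≈ 63.4 years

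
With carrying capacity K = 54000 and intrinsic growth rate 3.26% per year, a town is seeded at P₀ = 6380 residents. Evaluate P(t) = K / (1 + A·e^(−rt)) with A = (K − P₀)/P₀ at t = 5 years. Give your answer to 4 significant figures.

≈ 7,356 residents

A = (54000 − 6380)/6380 = 7.46395
P(5) = 54000 / (1 + 7.46395·e^(−0.0326·5)) = 54000 / (1 + 7.46395·0.849591)
= 54000 / 7.34131 ≈ 7355.64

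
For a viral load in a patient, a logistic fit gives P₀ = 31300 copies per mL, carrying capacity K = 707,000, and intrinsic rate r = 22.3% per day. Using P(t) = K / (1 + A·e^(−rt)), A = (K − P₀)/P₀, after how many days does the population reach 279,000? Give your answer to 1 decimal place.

t ≈ 11.9 days

A = (707000 − 31300)/31300 = 21.58786
279000 = 707000/(1 + 21.58786·e^(−0.223t)) → 1 + 21.58786·e^(−0.223t) = 2.53405
e^(−0.223t) = 0.071061 → t = ln(14.07246)/0.223 = 2.64422/0.223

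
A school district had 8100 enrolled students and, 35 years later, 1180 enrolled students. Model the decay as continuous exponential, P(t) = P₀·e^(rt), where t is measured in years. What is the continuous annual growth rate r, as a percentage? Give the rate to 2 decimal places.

r ≈ -5.50% per year

1180 = 8100 · e^(r·35)
e^(35r) = 1180/8100 = 0.14568
r = ln(0.14568) / 35 = -1.92635 / 35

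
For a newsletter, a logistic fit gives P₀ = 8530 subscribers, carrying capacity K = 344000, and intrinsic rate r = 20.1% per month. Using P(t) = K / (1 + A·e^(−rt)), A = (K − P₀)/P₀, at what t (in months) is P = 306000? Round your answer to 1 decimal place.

A = (344000 − 8530)/8530 = 39.32825
306000 = 344000/(1 + 39.32825·e^(−0.201t)) → 1 + 39.32825·e^(−0.201t) = 1.12418
e^(−0.201t) = 0.003158 → t = ln(316.69593)/0.201 = 5.75794/0.201

t ≈ 28.6 months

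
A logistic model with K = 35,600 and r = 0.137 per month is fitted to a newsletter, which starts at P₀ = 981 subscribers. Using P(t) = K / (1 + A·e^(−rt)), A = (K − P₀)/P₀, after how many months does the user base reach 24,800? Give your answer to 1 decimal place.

A = (35600 − 981)/981 = 35.2895
24800 = 35600/(1 + 35.2895·e^(−0.137t)) → 1 + 35.2895·e^(−0.137t) = 1.43548
e^(−0.137t) = 0.01234 → t = ln(81.03515)/0.137 = 4.39488/0.137

t ≈ 32.1 months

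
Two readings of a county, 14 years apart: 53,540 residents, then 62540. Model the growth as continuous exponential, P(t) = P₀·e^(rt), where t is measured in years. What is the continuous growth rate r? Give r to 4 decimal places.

r ≈ 0.0111 per year

62540 = 53540 · e^(r·14)
e^(14r) = 62540/53540 = 1.1681
r = ln(1.1681) / 14 = 0.15538 / 14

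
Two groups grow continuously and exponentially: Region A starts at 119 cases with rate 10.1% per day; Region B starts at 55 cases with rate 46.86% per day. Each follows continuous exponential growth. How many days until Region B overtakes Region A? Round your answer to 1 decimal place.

t ≈ 2.1 days

119·e^(0.101t) = 55·e^(0.4686t)
119/55 = e^((0.4686 − 0.101)t) → ln(2.16364) = 0.3676·t
t = 0.77179 / 0.3676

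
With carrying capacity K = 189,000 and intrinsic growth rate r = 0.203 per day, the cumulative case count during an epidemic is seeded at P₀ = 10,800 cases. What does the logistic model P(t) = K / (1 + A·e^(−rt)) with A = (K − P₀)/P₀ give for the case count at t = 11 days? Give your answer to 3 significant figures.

≈ 68,300 cases

A = (189000 − 10800)/10800 = 16.5
P(11) = 189000 / (1 + 16.5·e^(−0.203·11)) = 189000 / (1 + 16.5·0.107206)
= 189000 / 2.7689 ≈ 68258.04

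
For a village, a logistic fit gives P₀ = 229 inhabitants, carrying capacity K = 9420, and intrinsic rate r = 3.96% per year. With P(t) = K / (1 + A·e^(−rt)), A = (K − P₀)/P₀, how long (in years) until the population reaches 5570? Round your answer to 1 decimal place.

A = (9420 − 229)/229 = 40.13537
5570 = 9420/(1 + 40.13537·e^(−0.0396t)) → 1 + 40.13537·e^(−0.0396t) = 1.6912
e^(−0.0396t) = 0.017222 → t = ln(58.06598)/0.0396 = 4.06158/0.0396

t ≈ 102.6 years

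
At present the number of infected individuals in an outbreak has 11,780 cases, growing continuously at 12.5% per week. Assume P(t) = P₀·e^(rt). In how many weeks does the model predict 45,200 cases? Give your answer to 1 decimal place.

t ≈ 10.8 weeks

45200 = 11780 · e^(0.125·t)
t = ln(45200/11780) / 0.125 = ln(3.83701) / 0.125 = 1.34469 / 0.125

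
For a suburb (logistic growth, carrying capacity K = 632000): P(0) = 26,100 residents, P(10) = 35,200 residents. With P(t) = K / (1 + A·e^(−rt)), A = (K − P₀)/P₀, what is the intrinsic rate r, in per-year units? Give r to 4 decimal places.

r ≈ 0.0314 per year

A = (632000 − 26100)/26100 = 23.21456
35200 = 632000/(1 + 23.21456·e^(−r·10)) → e^(−10r) = (17.95455 − 1)/23.21456 = 0.730341
r = −ln(0.730341)/10 = 0.31424/10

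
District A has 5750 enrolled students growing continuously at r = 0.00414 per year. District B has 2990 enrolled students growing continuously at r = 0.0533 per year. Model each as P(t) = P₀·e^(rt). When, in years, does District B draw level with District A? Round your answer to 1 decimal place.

5750·e^(0.00414t) = 2990·e^(0.0533t)
5750/2990 = e^((0.0533 − 0.00414)t) → ln(1.92308) = 0.04916·t
t = 0.65393 / 0.04916

t ≈ 13.3 years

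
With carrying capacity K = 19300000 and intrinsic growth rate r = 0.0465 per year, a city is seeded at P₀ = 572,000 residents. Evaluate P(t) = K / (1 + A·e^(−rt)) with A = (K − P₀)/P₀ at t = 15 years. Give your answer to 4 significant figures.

≈ 1,116,000 residents

A = (19300000 − 572000)/572000 = 32.74126
P(15) = 19300000 / (1 + 32.74126·e^(−0.0465·15)) = 19300000 / (1 + 32.74126·0.497828)
= 19300000 / 17.29953 ≈ 1115637.51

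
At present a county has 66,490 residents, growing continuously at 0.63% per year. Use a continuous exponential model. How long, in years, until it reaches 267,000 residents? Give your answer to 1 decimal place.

267000 = 66490 · e^(0.0063·t)
t = ln(267000/66490) / 0.0063 = ln(4.01564) / 0.0063 = 1.3902 / 0.0063

t ≈ 220.7 years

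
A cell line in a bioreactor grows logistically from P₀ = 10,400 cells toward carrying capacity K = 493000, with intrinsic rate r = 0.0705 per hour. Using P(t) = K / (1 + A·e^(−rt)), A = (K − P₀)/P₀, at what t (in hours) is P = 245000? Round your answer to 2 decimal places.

t ≈ 54.26 hours

A = (493000 − 10400)/10400 = 46.40385
245000 = 493000/(1 + 46.40385·e^(−0.0705t)) → 1 + 46.40385·e^(−0.0705t) = 2.01224
e^(−0.0705t) = 0.021814 → t = ln(45.84251)/0.0705 = 3.82521/0.0705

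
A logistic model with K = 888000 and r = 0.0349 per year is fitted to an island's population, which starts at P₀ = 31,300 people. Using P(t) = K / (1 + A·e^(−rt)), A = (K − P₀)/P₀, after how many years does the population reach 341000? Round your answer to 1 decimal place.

A = (888000 − 31300)/31300 = 27.37061
341000 = 888000/(1 + 27.37061·e^(−0.0349t)) → 1 + 27.37061·e^(−0.0349t) = 2.60411
e^(−0.0349t) = 0.058607 → t = ln(17.06285)/0.0349 = 2.8369/0.0349

t ≈ 81.3 years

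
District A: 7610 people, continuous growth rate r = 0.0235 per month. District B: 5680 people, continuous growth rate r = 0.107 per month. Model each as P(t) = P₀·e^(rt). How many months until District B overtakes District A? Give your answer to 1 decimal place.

7610·e^(0.0235t) = 5680·e^(0.107t)
7610/5680 = e^((0.107 − 0.0235)t) → ln(1.33979) = 0.0835·t
t = 0.29251 / 0.0835

t ≈ 3.5 months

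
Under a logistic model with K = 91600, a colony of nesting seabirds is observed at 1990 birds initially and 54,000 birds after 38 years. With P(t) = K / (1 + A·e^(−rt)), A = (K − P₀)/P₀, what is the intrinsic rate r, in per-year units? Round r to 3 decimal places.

r ≈ 0.110 per year

A = (91600 − 1990)/1990 = 45.03015
54000 = 91600/(1 + 45.03015·e^(−r·38)) → e^(−38r) = (1.6963 − 1)/45.03015 = 0.015463
r = −ln(0.015463)/38 = 4.16931/38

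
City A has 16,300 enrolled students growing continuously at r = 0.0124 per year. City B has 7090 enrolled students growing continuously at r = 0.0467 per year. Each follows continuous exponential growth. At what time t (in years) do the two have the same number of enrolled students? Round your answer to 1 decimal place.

16300·e^(0.0124t) = 7090·e^(0.0467t)
16300/7090 = e^((0.0467 − 0.0124)t) → ln(2.29901) = 0.0343·t
t = 0.83248 / 0.0343

t ≈ 24.3 years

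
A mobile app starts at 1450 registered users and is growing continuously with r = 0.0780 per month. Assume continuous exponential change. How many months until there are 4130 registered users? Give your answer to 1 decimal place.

t ≈ 13.4 months

4130 = 1450 · e^(0.078·t)
t = ln(4130/1450) / 0.078 = ln(2.84828) / 0.078 = 1.04671 / 0.078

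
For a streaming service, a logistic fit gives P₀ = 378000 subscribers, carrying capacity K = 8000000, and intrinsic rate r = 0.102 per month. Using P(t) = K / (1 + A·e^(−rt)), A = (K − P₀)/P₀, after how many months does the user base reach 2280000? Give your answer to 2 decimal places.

t ≈ 20.43 months

A = (8000000 − 378000)/378000 = 20.16402
2280000 = 8000000/(1 + 20.16402·e^(−0.102t)) → 1 + 20.16402·e^(−0.102t) = 3.50877
e^(−0.102t) = 0.124418 → t = ln(8.03741)/0.102 = 2.08411/0.102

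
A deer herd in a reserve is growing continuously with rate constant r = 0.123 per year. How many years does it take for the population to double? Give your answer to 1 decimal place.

doubling time = ln(2) / |r| = 0.69315 / 0.123

doubling time ≈ 5.6 years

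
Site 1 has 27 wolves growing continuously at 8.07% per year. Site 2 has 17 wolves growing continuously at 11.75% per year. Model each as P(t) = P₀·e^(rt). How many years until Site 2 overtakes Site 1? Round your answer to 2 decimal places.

t ≈ 12.57 years

27·e^(0.0807t) = 17·e^(0.1175t)
27/17 = e^((0.1175 − 0.0807)t) → ln(1.58824) = 0.0368·t
t = 0.46262 / 0.0368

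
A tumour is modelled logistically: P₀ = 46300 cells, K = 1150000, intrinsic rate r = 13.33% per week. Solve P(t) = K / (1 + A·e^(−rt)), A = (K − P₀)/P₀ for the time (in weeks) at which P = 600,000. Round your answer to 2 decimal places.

A = (1150000 − 46300)/46300 = 23.83801
600000 = 1150000/(1 + 23.83801·e^(−0.1333t)) → 1 + 23.83801·e^(−0.1333t) = 1.91667
e^(−0.1333t) = 0.038454 → t = ln(26.00511)/0.1333 = 3.25829/0.1333

t ≈ 24.44 weeks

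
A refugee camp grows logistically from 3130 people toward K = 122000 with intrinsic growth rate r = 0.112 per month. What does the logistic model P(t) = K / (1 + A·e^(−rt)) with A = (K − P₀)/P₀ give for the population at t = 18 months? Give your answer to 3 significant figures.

A = (122000 − 3130)/3130 = 37.97764
P(18) = 122000 / (1 + 37.97764·e^(−0.112·18)) = 122000 / (1 + 37.97764·0.133187)
= 122000 / 6.05813 ≈ 20138.22

≈ 20,100 people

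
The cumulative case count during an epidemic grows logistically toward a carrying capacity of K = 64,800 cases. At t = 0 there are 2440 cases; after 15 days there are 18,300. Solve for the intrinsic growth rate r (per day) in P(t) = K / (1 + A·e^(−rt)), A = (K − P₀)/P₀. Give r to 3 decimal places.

A = (64800 − 2440)/2440 = 25.55738
18300 = 64800/(1 + 25.55738·e^(−r·15)) → e^(−15r) = (3.54098 − 1)/25.55738 = 0.099423
r = −ln(0.099423)/15 = 2.30837/15

r ≈ 0.154 per day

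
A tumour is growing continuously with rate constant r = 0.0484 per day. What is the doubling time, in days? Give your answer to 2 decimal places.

doubling time = ln(2) / |r| = 0.69315 / 0.0484

doubling time ≈ 14.32 days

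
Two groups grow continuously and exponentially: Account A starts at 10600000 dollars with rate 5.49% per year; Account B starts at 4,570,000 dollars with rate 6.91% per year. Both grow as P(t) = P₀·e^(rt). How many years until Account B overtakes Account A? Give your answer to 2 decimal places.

t ≈ 59.25 years

10600000·e^(0.0549t) = 4570000·e^(0.0691t)
10600000/4570000 = e^((0.0691 − 0.0549)t) → ln(2.31947) = 0.0142·t
t = 0.84134 / 0.0142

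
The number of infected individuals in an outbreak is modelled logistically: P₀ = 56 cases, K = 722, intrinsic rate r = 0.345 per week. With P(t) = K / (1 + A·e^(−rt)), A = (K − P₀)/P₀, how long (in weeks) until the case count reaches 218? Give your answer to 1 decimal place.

t ≈ 4.7 weeks

A = (722 − 56)/56 = 11.89286
218 = 722/(1 + 11.89286·e^(−0.345t)) → 1 + 11.89286·e^(−0.345t) = 3.31193
e^(−0.345t) = 0.194396 → t = ln(5.14413)/0.345 = 1.63786/0.345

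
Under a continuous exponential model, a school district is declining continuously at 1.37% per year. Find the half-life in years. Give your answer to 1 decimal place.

half-life ≈ 50.6 years

half-life = ln(2) / |r| = 0.69315 / 0.0137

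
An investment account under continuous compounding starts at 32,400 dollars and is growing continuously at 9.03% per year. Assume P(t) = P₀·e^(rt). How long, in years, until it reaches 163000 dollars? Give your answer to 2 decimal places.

t ≈ 17.89 years

163000 = 32400 · e^(0.0903·t)
t = ln(163000/32400) / 0.0903 = ln(5.03086) / 0.0903 = 1.61559 / 0.0903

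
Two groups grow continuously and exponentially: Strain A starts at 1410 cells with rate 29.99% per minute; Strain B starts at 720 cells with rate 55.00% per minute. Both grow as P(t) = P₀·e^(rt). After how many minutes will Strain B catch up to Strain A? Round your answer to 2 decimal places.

1410·e^(0.2999t) = 720·e^(0.55t)
1410/720 = e^((0.55 − 0.2999)t) → ln(1.95833) = 0.2501·t
t = 0.67209 / 0.2501

t ≈ 2.69 minutes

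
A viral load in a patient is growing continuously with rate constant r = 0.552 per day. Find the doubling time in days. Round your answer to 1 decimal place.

doubling time ≈ 1.3 days

doubling time = ln(2) / |r| = 0.69315 / 0.552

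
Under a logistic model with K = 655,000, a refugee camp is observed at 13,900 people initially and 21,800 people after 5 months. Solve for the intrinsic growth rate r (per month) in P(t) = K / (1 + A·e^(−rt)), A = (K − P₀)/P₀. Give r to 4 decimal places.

A = (655000 − 13900)/13900 = 46.1223
21800 = 655000/(1 + 46.1223·e^(−r·5)) → e^(−5r) = (30.04587 − 1)/46.1223 = 0.629758
r = −ln(0.629758)/5 = 0.46242/5

r ≈ 0.0925 per month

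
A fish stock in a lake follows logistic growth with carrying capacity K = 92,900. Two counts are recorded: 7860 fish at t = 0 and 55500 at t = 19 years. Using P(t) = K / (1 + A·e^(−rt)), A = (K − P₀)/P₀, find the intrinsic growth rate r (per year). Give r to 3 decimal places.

A = (92900 − 7860)/7860 = 10.81934
55500 = 92900/(1 + 10.81934·e^(−r·19)) → e^(−19r) = (1.67387 − 1)/10.81934 = 0.062284
r = −ln(0.062284)/19 = 2.77605/19

r ≈ 0.146 per year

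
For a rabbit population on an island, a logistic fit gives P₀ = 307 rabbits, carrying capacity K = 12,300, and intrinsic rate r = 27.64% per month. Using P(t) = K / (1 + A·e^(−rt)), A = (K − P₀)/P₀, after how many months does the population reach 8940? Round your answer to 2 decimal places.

A = (12300 − 307)/307 = 39.06515
8940 = 12300/(1 + 39.06515·e^(−0.2764t)) → 1 + 39.06515·e^(−0.2764t) = 1.37584
e^(−0.2764t) = 0.009621 → t = ln(103.94119)/0.2764 = 4.64383/0.2764

t ≈ 16.80 months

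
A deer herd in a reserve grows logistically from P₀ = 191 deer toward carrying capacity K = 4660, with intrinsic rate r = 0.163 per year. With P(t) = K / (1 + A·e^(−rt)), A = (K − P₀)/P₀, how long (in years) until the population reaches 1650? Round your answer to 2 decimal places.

t ≈ 15.65 years

A = (4660 − 191)/191 = 23.39791
1650 = 4660/(1 + 23.39791·e^(−0.163t)) → 1 + 23.39791·e^(−0.163t) = 2.82424
e^(−0.163t) = 0.077966 → t = ln(12.82609)/0.163 = 2.55148/0.163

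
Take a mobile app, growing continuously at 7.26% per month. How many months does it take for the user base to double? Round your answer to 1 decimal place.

doubling time = ln(2) / |r| = 0.69315 / 0.0726

doubling time ≈ 9.5 months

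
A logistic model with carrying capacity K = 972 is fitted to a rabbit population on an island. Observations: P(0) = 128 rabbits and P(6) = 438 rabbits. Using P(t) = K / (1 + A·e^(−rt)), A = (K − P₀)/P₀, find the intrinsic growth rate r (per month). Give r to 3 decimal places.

r ≈ 0.281 per month

A = (972 − 128)/128 = 6.59375
438 = 972/(1 + 6.59375·e^(−r·6)) → e^(−6r) = (2.21918 − 1)/6.59375 = 0.184899
r = −ln(0.184899)/6 = 1.68795/6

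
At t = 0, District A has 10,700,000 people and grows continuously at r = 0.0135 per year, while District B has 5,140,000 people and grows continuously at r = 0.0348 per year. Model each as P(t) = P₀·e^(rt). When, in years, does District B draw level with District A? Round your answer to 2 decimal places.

t ≈ 34.42 years

10700000·e^(0.0135t) = 5140000·e^(0.0348t)
10700000/5140000 = e^((0.0348 − 0.0135)t) → ln(2.08171) = 0.0213·t
t = 0.73319 / 0.0213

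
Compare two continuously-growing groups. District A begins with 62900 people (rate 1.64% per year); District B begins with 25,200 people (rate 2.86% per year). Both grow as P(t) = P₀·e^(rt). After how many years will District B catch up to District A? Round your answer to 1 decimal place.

t ≈ 75.0 years

62900·e^(0.0164t) = 25200·e^(0.0286t)
62900/25200 = e^((0.0286 − 0.0164)t) → ln(2.49603) = 0.0122·t
t = 0.9147 / 0.0122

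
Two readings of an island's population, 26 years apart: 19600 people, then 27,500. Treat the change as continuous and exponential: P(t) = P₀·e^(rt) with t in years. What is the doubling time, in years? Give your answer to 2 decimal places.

r = ln(27500/19600) / 26 = ln(1.40306) / 26 ≈ 0.013025 per year
doubling time = ln 2 / |r| = 0.69315 / 0.013025

doubling time ≈ 53.22 years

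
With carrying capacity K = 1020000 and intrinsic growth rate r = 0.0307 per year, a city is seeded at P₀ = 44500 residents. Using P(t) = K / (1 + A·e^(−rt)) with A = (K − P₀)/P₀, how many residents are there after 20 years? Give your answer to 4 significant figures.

≈ 79,290 residents

A = (1020000 − 44500)/44500 = 21.92135
P(20) = 1020000 / (1 + 21.92135·e^(−0.0307·20)) = 1020000 / (1 + 21.92135·0.541182)
= 1020000 / 12.86343 ≈ 79294.53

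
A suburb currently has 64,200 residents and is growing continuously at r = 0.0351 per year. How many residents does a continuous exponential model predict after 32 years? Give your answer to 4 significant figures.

≈ 197,400 residents

P(32) = 64200 · e^(0.0351·32) = 64200 · e^(1.1232)
= 64200 · 3.07468 ≈ 197394.29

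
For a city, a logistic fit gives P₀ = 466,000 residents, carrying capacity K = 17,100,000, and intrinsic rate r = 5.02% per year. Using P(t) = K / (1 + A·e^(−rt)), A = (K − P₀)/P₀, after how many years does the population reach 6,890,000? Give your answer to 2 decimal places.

A = (17100000 − 466000)/466000 = 35.69528
6890000 = 17100000/(1 + 35.69528·e^(−0.0502t)) → 1 + 35.69528·e^(−0.0502t) = 2.48186
e^(−0.0502t) = 0.041514 → t = ln(24.0882)/0.0502 = 3.18172/0.0502

t ≈ 63.38 years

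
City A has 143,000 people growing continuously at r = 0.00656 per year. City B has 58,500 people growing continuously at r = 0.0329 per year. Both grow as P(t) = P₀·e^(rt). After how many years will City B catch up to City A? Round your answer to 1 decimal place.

t ≈ 33.9 years

143000·e^(0.00656t) = 58500·e^(0.0329t)
143000/58500 = e^((0.0329 − 0.00656)t) → ln(2.44444) = 0.02634·t
t = 0.89382 / 0.02634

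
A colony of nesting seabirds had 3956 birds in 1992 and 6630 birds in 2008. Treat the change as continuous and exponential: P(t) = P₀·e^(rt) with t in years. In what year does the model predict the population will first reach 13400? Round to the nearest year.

r = ln(6630/3956) / 16 = 0.51637/16 ≈ 0.032273 per year
t = ln(13400/3956) / r = 1.22002/0.032273 ≈ 37.8 years after 1992

year 2030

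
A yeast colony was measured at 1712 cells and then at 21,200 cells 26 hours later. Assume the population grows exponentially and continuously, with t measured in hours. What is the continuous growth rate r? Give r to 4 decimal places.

r ≈ 0.0968 per hour

21200 = 1712 · e^(r·26)
e^(26r) = 21200/1712 = 12.38318
r = ln(12.38318) / 26 = 2.51634 / 26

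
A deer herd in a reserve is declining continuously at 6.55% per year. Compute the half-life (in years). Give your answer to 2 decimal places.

half-life = ln(2) / |r| = 0.69315 / 0.0655

half-life ≈ 10.58 years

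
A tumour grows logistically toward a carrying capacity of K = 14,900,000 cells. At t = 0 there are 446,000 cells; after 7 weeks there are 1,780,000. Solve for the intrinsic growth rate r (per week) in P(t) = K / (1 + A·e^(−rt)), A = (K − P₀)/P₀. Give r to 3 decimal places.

r ≈ 0.212 per week

A = (14900000 − 446000)/446000 = 32.40807
1780000 = 14900000/(1 + 32.40807·e^(−r·7)) → e^(−7r) = (8.37079 − 1)/32.40807 = 0.227437
r = −ln(0.227437)/7 = 1.48088/7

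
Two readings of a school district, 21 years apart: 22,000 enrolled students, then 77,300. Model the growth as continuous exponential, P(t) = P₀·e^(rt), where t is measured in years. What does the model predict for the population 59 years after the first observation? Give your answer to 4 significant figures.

≈ 751,200 enrolled students

r = ln(77300/22000) / 21 ≈ 0.059841 per year
P(59) = 22000 · e^(0.059841·59) = 22000 · 34.14419 ≈ 751172.09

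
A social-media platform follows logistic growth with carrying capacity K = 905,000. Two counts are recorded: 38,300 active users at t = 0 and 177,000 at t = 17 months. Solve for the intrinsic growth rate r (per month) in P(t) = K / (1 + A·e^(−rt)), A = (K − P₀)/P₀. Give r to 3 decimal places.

r ≈ 0.100 per month

A = (905000 − 38300)/38300 = 22.62924
177000 = 905000/(1 + 22.62924·e^(−r·17)) → e^(−17r) = (5.11299 − 1)/22.62924 = 0.181756
r = −ln(0.181756)/17 = 1.70509/17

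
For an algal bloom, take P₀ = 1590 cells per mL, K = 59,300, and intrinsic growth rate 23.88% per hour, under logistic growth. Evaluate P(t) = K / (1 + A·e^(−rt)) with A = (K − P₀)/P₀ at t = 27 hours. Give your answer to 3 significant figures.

≈ 56,100 cells per mL

A = (59300 − 1590)/1590 = 36.2956
P(27) = 59300 / (1 + 36.2956·e^(−0.2388·27)) = 59300 / (1 + 36.2956·0.001584)
= 59300 / 1.0575 ≈ 56075.45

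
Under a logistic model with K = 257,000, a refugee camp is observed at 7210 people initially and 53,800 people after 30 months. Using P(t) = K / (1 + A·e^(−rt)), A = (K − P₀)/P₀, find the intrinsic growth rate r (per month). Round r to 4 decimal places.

r ≈ 0.0739 per month

A = (257000 − 7210)/7210 = 34.64494
53800 = 257000/(1 + 34.64494·e^(−r·30)) → e^(−30r) = (4.77695 − 1)/34.64494 = 0.109019
r = −ln(0.109019)/30 = 2.21623/30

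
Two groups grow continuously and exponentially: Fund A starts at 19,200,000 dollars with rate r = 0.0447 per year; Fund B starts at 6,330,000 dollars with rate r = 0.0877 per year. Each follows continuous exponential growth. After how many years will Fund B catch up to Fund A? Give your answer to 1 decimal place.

t ≈ 25.8 years

19200000·e^(0.0447t) = 6330000·e^(0.0877t)
19200000/6330000 = e^((0.0877 − 0.0447)t) → ln(3.03318) = 0.043·t
t = 1.10961 / 0.043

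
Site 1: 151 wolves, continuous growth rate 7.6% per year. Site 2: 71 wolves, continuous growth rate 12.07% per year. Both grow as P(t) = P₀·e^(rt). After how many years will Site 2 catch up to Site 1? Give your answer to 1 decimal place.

t ≈ 16.9 years

151·e^(0.076t) = 71·e^(0.1207t)
151/71 = e^((0.1207 − 0.076)t) → ln(2.12676) = 0.0447·t
t = 0.7546 / 0.0447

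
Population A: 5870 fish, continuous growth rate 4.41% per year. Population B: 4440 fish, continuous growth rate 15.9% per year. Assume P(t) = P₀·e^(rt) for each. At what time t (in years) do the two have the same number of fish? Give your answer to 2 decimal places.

t ≈ 2.43 years

5870·e^(0.0441t) = 4440·e^(0.159t)
5870/4440 = e^((0.159 − 0.0441)t) → ln(1.32207) = 0.1149·t
t = 0.2792 / 0.1149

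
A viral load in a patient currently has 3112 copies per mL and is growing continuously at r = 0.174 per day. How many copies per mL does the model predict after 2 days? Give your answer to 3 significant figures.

≈ 4,410 copies per mL

P(2) = 3112 · e^(0.174·2) = 3112 · e^(0.348)
= 3112 · 1.41623 ≈ 4407.31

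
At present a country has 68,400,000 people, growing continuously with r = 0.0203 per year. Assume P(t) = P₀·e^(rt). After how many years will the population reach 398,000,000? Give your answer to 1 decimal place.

t ≈ 86.8 years

398000000 = 68400000 · e^(0.0203·t)
t = ln(398000000/68400000) / 0.0203 = ln(5.81871) / 0.0203 = 1.76108 / 0.0203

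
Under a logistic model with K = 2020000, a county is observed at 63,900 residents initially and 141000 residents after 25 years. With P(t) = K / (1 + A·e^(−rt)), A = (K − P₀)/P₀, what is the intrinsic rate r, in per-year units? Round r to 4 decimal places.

r ≈ 0.0333 per year

A = (2020000 − 63900)/63900 = 30.61189
141000 = 2020000/(1 + 30.61189·e^(−r·25)) → e^(−25r) = (14.32624 − 1)/30.61189 = 0.435329
r = −ln(0.435329)/25 = 0.83165/25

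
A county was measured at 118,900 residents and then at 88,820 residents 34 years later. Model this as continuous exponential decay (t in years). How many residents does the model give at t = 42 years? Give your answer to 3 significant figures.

r = ln(88820/118900) / 34 ≈ -0.008579 per year
P(42) = 118900 · e^(-0.008579·42) = 118900 · 0.69747 ≈ 82928.88

≈ 82,900 residents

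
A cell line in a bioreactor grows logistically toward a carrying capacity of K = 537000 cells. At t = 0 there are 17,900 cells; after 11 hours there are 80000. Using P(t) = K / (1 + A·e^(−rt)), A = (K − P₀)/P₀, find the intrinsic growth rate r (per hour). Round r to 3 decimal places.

A = (537000 − 17900)/17900 = 29
80000 = 537000/(1 + 29·e^(−r·11)) → e^(−11r) = (6.7125 − 1)/29 = 0.196983
r = −ln(0.196983)/11 = 1.62464/11

r ≈ 0.148 per hour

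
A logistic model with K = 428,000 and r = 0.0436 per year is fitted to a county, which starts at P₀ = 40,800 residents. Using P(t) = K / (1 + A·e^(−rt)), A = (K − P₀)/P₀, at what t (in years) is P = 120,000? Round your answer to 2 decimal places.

t ≈ 29.99 years

A = (428000 − 40800)/40800 = 9.4902
120000 = 428000/(1 + 9.4902·e^(−0.0436t)) → 1 + 9.4902·e^(−0.0436t) = 3.56667
e^(−0.0436t) = 0.270455 → t = ln(3.69748)/0.0436 = 1.30765/0.0436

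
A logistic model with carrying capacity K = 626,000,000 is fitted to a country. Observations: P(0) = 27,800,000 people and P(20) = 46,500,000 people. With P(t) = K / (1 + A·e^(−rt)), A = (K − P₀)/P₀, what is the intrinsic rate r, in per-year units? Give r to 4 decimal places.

r ≈ 0.0273 per year

A = (626000000 − 27800000)/27800000 = 21.51799
46500000 = 626000000/(1 + 21.51799·e^(−r·20)) → e^(−20r) = (13.46237 − 1)/21.51799 = 0.57916
r = −ln(0.57916)/20 = 0.54618/20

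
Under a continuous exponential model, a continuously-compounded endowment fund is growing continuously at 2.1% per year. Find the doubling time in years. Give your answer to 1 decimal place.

doubling time ≈ 33.0 years

doubling time = ln(2) / |r| = 0.69315 / 0.021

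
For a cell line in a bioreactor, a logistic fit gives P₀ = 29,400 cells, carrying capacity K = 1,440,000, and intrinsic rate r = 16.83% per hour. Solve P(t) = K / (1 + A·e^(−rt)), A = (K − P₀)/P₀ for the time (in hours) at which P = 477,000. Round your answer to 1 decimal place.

A = (1440000 − 29400)/29400 = 47.97959
477000 = 1440000/(1 + 47.97959·e^(−0.1683t)) → 1 + 47.97959·e^(−0.1683t) = 3.01887
e^(−0.1683t) = 0.042078 → t = ln(23.76559)/0.1683 = 3.16824/0.1683

t ≈ 18.8 hours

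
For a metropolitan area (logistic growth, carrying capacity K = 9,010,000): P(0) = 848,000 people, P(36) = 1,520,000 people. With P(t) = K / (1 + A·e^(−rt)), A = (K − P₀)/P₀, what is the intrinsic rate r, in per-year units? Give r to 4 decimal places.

A = (9010000 − 848000)/848000 = 9.625
1520000 = 9010000/(1 + 9.625·e^(−r·36)) → e^(−36r) = (5.92763 − 1)/9.625 = 0.511962
r = −ln(0.511962)/36 = 0.66951/36

r ≈ 0.0186 per year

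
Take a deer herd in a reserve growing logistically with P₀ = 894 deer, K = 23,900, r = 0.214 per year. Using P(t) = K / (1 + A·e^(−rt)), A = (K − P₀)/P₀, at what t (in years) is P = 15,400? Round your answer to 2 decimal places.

A = (23900 − 894)/894 = 25.73378
15400 = 23900/(1 + 25.73378·e^(−0.214t)) → 1 + 25.73378·e^(−0.214t) = 1.55195
e^(−0.214t) = 0.021448 → t = ln(46.62356)/0.214 = 3.84211/0.214

t ≈ 17.95 years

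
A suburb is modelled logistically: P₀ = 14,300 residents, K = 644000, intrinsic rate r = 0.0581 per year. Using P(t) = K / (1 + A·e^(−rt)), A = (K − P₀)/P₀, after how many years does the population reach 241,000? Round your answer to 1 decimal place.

A = (644000 − 14300)/14300 = 44.03497
241000 = 644000/(1 + 44.03497·e^(−0.0581t)) → 1 + 44.03497·e^(−0.0581t) = 2.6722
e^(−0.0581t) = 0.037974 → t = ln(26.33356)/0.0581 = 3.27084/0.0581

t ≈ 56.3 years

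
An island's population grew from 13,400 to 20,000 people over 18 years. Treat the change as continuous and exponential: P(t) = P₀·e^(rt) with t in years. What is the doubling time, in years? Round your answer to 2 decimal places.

r = ln(20000/13400) / 18 = ln(1.49254) / 18 ≈ 0.022249 per year
doubling time = ln 2 / |r| = 0.69315 / 0.022249

doubling time ≈ 31.15 years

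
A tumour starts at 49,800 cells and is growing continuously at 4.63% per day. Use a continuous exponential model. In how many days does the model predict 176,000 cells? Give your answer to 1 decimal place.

176000 = 49800 · e^(0.0463·t)
t = ln(176000/49800) / 0.0463 = ln(3.53414) / 0.0463 = 1.26247 / 0.0463

t ≈ 27.3 days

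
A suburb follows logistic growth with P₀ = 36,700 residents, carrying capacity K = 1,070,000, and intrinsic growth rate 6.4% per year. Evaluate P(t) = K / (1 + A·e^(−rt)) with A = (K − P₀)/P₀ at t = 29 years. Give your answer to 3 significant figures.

A = (1070000 − 36700)/36700 = 28.15531
P(29) = 1070000 / (1 + 28.15531·e^(−0.064·29)) = 1070000 / (1 + 28.15531·0.156297)
= 1070000 / 5.40058 ≈ 198126.91

≈ 198,000 residents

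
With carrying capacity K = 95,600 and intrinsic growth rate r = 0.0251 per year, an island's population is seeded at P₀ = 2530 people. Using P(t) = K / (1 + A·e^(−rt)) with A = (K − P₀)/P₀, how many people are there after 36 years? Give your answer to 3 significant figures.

A = (95600 − 2530)/2530 = 36.78656
P(36) = 95600 / (1 + 36.78656·e^(−0.0251·36)) = 95600 / (1 + 36.78656·0.405109)
= 95600 / 15.90255 ≈ 6011.61

≈ 6,010 people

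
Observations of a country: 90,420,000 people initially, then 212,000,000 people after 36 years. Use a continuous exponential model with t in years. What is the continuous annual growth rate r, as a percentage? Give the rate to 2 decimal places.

212000000 = 90420000 · e^(r·36)
e^(36r) = 212000000/90420000 = 2.34461
r = ln(2.34461) / 36 = 0.85212 / 36

r ≈ 2.37% per year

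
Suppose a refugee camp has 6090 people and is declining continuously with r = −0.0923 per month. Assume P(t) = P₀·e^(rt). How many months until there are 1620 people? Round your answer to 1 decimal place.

1620 = 6090 · e^(-0.0923·t)
t = ln(1620/6090) / -0.0923 = ln(0.26601) / -0.0923 = -1.32422 / -0.0923

t ≈ 14.3 months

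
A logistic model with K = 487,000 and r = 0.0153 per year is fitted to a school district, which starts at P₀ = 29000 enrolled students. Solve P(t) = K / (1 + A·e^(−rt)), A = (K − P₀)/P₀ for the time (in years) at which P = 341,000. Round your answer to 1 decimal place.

t ≈ 235.8 years

A = (487000 − 29000)/29000 = 15.7931
341000 = 487000/(1 + 15.7931·e^(−0.0153t)) → 1 + 15.7931·e^(−0.0153t) = 1.42815
e^(−0.0153t) = 0.02711 → t = ln(36.88663)/0.0153 = 3.60785/0.0153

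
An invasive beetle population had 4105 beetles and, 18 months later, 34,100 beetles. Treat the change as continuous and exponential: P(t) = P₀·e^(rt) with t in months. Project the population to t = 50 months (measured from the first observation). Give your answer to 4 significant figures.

r = ln(34100/4105) / 18 ≈ 0.117616 per month
P(50) = 4105 · e^(0.117616·50) = 4105 · 358.09923 ≈ 1469997.32

≈ 1,470,000 beetles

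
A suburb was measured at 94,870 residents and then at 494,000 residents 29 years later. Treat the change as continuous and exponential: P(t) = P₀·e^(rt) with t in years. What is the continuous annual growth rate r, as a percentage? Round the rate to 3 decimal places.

r ≈ 5.690% per year

494000 = 94870 · e^(r·29)
e^(29r) = 494000/94870 = 5.20713
r = ln(5.20713) / 29 = 1.65003 / 29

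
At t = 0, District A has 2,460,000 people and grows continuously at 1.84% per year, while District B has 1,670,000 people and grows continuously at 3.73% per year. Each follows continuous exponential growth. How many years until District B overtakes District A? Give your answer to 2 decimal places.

t ≈ 20.49 years

2460000·e^(0.0184t) = 1670000·e^(0.0373t)
2460000/1670000 = e^((0.0373 − 0.0184)t) → ln(1.47305) = 0.0189·t
t = 0.38734 / 0.0189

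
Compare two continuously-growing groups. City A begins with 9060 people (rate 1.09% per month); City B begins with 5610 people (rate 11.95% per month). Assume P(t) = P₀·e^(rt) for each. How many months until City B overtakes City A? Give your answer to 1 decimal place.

9060·e^(0.0109t) = 5610·e^(0.1195t)
9060/5610 = e^((0.1195 − 0.0109)t) → ln(1.61497) = 0.1086·t
t = 0.47932 / 0.1086

t ≈ 4.4 months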